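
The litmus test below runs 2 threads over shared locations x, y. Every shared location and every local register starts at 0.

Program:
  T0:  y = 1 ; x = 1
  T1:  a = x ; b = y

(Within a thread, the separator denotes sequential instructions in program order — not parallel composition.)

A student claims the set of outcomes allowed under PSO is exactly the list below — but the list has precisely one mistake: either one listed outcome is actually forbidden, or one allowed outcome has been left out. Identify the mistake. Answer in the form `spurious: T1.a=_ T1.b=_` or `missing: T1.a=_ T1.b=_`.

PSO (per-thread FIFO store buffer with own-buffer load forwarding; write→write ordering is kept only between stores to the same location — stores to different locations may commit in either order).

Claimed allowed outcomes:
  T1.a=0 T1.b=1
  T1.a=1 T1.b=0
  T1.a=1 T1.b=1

outcome vector order: (T1.a,T1.b)
PSO (4): 0/0 0/1 1/0 1/1
PSO∖claimed = {0/0}

missing: T1.a=0 T1.b=0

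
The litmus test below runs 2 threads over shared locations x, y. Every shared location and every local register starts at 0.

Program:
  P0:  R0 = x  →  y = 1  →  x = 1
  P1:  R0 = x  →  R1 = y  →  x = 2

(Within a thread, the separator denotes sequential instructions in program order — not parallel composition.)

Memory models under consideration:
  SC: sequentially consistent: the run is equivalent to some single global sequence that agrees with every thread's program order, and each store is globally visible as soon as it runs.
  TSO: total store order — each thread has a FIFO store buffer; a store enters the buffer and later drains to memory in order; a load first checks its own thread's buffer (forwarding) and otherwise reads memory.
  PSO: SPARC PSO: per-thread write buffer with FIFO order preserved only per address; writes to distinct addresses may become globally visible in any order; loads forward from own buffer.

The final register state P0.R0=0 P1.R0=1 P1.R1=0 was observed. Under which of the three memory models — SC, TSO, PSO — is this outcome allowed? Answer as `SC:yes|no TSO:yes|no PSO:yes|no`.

SC:no TSO:no PSO:yes

outcome vector order: (P0.R0,P1.R0,P1.R1)
under SC → 0/0/0; 0/0/1; 0/1/1; 2/0/0
under TSO → 0/0/0; 0/0/1; 0/1/1; 2/0/0
under PSO → 0/0/0; 0/0/1; 0/1/0; 0/1/1; 2/0/0
target 0/1/0 ∈ {PSO}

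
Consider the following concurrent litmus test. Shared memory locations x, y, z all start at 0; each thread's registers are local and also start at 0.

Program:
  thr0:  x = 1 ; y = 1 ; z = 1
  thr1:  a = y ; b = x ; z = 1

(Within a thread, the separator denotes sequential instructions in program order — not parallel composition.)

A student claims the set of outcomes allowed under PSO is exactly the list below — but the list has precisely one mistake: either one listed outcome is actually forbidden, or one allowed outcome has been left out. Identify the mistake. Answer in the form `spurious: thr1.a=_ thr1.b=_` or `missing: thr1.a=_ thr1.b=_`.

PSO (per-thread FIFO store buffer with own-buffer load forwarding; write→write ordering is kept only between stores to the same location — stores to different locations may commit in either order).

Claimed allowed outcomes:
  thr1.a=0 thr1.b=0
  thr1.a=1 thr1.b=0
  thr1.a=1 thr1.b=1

missing: thr1.a=0 thr1.b=1

outcome vector order: (thr1.a,thr1.b)
[PSO] allowed = {00, 01, 10, 11}
PSO∖claimed = {01}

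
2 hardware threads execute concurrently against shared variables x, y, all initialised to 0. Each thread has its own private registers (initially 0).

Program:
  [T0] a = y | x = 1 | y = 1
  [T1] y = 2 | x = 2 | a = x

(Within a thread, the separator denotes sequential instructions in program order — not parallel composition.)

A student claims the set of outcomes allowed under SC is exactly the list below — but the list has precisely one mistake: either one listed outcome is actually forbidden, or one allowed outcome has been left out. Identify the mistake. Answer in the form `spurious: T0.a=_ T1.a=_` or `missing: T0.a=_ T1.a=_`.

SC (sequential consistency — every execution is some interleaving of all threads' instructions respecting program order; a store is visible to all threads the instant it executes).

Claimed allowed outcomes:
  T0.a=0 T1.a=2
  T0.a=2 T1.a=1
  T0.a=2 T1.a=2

missing: T0.a=0 T1.a=1

outcome vector order: (T0.a,T1.a)
SC (4): 01; 02; 21; 22
SC∖claimed = {01}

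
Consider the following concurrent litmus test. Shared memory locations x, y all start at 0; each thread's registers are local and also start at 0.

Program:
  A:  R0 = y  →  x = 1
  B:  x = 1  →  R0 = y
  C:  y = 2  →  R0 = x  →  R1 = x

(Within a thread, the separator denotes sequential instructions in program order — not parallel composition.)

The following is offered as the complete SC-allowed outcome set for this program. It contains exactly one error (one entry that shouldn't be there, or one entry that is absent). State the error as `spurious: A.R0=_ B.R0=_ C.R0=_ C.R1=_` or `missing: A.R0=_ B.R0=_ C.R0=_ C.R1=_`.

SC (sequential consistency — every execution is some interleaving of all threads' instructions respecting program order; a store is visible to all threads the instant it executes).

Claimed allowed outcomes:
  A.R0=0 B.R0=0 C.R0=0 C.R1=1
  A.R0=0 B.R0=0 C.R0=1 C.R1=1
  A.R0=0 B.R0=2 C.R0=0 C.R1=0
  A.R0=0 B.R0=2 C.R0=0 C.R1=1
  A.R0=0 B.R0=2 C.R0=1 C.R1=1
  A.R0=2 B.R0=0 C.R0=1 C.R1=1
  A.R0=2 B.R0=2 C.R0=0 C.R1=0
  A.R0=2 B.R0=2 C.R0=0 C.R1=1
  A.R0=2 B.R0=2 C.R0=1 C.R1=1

outcome vector order: (A.R0,B.R0,C.R0,C.R1)
SC: 8 outcomes — {0011 0200 0201 0211 2011 2200 2201 2211}
claimed∖SC = {0001}

spurious: A.R0=0 B.R0=0 C.R0=0 C.R1=1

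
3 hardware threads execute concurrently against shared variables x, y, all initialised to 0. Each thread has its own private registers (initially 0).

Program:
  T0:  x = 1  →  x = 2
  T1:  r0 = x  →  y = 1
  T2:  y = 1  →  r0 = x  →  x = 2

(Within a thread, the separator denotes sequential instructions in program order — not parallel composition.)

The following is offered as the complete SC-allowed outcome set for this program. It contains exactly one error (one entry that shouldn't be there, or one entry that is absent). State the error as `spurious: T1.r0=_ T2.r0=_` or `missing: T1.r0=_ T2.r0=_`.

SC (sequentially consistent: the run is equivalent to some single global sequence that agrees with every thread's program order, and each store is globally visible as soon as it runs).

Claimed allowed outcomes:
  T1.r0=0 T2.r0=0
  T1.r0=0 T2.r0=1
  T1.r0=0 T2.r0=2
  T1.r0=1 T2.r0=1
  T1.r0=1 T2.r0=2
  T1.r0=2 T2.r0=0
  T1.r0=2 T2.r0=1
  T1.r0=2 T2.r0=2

missing: T1.r0=1 T2.r0=0

outcome vector order: (T1.r0,T2.r0)
SC (9): 0/0, 0/1, 0/2, 1/0, 1/1, 1/2, 2/0, 2/1, 2/2
SC∖claimed = {1/0}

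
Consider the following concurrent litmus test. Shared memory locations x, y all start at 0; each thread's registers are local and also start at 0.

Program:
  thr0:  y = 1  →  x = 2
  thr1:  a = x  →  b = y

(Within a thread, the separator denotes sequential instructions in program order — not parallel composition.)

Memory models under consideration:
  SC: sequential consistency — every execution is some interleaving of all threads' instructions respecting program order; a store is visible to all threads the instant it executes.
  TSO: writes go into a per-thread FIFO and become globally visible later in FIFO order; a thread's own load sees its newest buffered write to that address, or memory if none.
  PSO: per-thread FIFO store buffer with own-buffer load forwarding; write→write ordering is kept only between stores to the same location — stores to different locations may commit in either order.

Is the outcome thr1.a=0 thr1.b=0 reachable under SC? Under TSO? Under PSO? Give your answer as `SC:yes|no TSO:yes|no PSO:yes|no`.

SC:yes TSO:yes PSO:yes

outcome vector order: (thr1.a,thr1.b)
SC (3): 00; 01; 21
TSO (3): 00; 01; 21
PSO (4): 00; 01; 20; 21
target 00 ∈ {SC,TSO,PSO}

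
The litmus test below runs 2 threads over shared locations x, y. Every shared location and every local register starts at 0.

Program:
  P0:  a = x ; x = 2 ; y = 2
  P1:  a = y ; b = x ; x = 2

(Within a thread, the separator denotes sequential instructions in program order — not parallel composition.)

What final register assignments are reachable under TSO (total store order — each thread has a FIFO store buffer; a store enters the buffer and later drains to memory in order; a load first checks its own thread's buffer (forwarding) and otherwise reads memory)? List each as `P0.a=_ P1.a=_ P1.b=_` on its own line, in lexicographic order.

outcome vector order: (P0.a,P1.a,P1.b)
|TSO outcomes| = 4

P0.a=0 P1.a=0 P1.b=0
P0.a=0 P1.a=0 P1.b=2
P0.a=0 P1.a=2 P1.b=2
P0.a=2 P1.a=0 P1.b=0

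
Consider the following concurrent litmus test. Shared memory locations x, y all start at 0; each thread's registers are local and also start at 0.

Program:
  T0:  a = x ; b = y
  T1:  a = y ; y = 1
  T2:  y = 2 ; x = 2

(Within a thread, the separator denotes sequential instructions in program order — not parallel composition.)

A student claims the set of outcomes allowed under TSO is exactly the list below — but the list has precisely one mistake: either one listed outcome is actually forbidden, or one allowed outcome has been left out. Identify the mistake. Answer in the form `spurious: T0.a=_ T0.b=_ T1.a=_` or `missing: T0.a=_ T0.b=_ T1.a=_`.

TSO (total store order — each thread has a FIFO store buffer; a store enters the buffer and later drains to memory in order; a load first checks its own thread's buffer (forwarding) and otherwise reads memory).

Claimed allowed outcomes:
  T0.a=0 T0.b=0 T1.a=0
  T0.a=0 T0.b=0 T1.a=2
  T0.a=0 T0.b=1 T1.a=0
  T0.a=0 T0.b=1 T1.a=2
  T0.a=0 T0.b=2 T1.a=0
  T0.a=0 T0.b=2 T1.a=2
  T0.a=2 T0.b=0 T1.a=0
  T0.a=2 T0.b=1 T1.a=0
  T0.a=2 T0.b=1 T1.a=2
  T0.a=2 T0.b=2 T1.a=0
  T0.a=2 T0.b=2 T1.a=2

outcome vector order: (T0.a,T0.b,T1.a)
under TSO → 000 002 010 012 020 022 210 212 220 222
claimed∖TSO = {200}

spurious: T0.a=2 T0.b=0 T1.a=0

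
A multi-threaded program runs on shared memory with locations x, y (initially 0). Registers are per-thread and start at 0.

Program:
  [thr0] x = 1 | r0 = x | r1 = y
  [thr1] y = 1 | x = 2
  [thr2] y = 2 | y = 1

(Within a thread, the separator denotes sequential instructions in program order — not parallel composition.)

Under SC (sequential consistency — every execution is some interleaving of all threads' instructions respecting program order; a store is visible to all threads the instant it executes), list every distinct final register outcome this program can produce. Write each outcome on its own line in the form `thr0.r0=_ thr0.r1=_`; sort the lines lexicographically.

thr0.r0=1 thr0.r1=0
thr0.r0=1 thr0.r1=1
thr0.r0=1 thr0.r1=2
thr0.r0=2 thr0.r1=1
thr0.r0=2 thr0.r1=2

outcome vector order: (thr0.r0,thr0.r1)
|SC outcomes| = 5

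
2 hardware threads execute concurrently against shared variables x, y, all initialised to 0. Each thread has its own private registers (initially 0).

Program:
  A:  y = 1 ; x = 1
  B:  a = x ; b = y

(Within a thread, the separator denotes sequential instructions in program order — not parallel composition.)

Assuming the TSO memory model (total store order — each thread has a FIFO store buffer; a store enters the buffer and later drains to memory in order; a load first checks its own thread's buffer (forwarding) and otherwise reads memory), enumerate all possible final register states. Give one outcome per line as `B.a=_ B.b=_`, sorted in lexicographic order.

B.a=0 B.b=0
B.a=0 B.b=1
B.a=1 B.b=1

outcome vector order: (B.a,B.b)
|TSO outcomes| = 3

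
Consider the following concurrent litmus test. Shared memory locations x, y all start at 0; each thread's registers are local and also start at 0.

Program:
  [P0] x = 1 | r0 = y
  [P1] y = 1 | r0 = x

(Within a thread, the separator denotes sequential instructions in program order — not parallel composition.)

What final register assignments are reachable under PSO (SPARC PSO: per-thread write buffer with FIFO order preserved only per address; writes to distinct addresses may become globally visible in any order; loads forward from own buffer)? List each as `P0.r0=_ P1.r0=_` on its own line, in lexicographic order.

P0.r0=0 P1.r0=0
P0.r0=0 P1.r0=1
P0.r0=1 P1.r0=0
P0.r0=1 P1.r0=1

outcome vector order: (P0.r0,P1.r0)
|PSO outcomes| = 4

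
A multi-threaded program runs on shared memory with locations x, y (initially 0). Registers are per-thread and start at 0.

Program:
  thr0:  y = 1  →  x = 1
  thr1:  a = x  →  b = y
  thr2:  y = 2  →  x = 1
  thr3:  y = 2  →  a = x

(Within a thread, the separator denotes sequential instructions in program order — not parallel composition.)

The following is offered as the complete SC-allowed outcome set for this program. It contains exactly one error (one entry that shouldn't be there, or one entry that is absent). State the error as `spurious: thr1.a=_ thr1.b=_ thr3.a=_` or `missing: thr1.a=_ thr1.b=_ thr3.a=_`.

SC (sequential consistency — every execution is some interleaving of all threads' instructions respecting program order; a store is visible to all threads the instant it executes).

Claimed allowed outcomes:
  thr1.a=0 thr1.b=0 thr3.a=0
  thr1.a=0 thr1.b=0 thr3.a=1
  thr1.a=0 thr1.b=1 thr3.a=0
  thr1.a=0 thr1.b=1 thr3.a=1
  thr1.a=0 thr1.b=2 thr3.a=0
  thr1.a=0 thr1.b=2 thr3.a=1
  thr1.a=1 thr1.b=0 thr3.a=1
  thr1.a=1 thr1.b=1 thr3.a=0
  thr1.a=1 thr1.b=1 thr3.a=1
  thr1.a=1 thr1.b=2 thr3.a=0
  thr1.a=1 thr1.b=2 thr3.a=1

outcome vector order: (thr1.a,thr1.b,thr3.a)
[SC] allowed = {000; 001; 010; 011; 020; 021; 110; 111; 120; 121}
claimed∖SC = {101}

spurious: thr1.a=1 thr1.b=0 thr3.a=1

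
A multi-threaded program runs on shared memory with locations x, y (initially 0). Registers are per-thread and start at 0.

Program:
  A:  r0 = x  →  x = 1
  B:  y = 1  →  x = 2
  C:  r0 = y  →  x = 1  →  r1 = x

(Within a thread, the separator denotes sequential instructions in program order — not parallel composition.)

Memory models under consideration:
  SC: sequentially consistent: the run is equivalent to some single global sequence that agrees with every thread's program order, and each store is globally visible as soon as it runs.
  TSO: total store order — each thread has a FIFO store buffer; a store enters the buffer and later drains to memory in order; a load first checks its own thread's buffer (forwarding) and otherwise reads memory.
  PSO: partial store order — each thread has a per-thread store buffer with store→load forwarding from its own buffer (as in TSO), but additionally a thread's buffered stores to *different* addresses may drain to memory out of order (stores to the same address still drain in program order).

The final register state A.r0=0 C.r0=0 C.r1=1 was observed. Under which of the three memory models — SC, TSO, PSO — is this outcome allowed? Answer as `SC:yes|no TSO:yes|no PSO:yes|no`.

SC:yes TSO:yes PSO:yes

outcome vector order: (A.r0,C.r0,C.r1)
SC: 12 outcomes — {(0,0,1); (0,0,2); (0,1,1); (0,1,2); (1,0,1); (1,0,2); (1,1,1); (1,1,2); (2,0,1); (2,0,2); (2,1,1); (2,1,2)}
TSO: 12 outcomes — {(0,0,1); (0,0,2); (0,1,1); (0,1,2); (1,0,1); (1,0,2); (1,1,1); (1,1,2); (2,0,1); (2,0,2); (2,1,1); (2,1,2)}
PSO: 12 outcomes — {(0,0,1); (0,0,2); (0,1,1); (0,1,2); (1,0,1); (1,0,2); (1,1,1); (1,1,2); (2,0,1); (2,0,2); (2,1,1); (2,1,2)}
target (0,0,1) ∈ {SC,TSO,PSO}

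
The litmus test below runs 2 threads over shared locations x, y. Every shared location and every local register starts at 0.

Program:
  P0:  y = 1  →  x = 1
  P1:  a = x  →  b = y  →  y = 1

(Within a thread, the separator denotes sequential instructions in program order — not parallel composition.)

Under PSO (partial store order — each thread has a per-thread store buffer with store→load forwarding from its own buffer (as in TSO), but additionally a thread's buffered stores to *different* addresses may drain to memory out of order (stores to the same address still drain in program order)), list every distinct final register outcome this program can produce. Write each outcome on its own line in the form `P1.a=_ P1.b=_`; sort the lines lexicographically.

P1.a=0 P1.b=0
P1.a=0 P1.b=1
P1.a=1 P1.b=0
P1.a=1 P1.b=1

outcome vector order: (P1.a,P1.b)
|PSO outcomes| = 4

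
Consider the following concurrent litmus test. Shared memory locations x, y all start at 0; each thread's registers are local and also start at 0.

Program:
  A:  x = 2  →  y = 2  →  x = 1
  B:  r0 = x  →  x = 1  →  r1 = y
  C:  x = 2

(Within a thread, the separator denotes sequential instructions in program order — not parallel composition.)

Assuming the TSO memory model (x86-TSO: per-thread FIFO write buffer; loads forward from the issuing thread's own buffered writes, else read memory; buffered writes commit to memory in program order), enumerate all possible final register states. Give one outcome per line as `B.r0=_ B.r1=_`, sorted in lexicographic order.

outcome vector order: (B.r0,B.r1)
|TSO outcomes| = 5

B.r0=0 B.r1=0
B.r0=0 B.r1=2
B.r0=1 B.r1=2
B.r0=2 B.r1=0
B.r0=2 B.r1=2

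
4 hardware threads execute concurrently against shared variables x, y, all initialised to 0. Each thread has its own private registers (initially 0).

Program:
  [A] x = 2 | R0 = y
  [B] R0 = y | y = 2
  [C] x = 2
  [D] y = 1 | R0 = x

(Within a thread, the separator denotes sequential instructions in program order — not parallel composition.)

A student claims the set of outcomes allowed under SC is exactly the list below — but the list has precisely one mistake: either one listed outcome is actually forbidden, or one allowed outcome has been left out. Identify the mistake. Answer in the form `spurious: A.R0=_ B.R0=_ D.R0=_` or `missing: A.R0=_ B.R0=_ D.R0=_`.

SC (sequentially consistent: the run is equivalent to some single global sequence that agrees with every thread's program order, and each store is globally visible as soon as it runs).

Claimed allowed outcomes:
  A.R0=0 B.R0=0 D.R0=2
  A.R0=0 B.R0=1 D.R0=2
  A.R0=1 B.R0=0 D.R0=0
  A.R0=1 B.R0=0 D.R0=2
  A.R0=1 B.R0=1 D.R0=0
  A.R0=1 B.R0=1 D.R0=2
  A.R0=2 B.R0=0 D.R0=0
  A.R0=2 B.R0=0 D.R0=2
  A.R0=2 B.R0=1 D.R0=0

outcome vector order: (A.R0,B.R0,D.R0)
under SC → 0/0/2 0/1/2 1/0/0 1/0/2 1/1/0 1/1/2 2/0/0 2/0/2 2/1/0 2/1/2
SC∖claimed = {2/1/2}

missing: A.R0=2 B.R0=1 D.R0=2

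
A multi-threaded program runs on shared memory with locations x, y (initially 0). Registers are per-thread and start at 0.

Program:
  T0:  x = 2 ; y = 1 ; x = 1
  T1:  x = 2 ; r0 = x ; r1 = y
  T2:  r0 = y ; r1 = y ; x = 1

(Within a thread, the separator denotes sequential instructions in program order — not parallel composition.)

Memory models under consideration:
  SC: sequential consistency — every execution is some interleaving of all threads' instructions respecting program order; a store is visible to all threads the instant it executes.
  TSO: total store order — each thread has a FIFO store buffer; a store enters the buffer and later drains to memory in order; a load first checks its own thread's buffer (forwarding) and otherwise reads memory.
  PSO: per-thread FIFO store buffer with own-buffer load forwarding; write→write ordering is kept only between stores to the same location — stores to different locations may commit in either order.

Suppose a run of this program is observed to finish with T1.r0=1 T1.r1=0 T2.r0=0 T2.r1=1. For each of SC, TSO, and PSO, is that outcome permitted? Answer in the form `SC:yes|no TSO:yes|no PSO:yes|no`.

SC:no TSO:no PSO:yes

outcome vector order: (T1.r0,T1.r1,T2.r0,T2.r1)
under SC → (1,0,0,0) (1,1,0,0) (1,1,0,1) (1,1,1,1) (2,0,0,0) (2,0,0,1) (2,0,1,1) (2,1,0,0) (2,1,0,1) (2,1,1,1)
under TSO → (1,0,0,0) (1,1,0,0) (1,1,0,1) (1,1,1,1) (2,0,0,0) (2,0,0,1) (2,0,1,1) (2,1,0,0) (2,1,0,1) (2,1,1,1)
under PSO → (1,0,0,0) (1,0,0,1) (1,0,1,1) (1,1,0,0) (1,1,0,1) (1,1,1,1) (2,0,0,0) (2,0,0,1) (2,0,1,1) (2,1,0,0) (2,1,0,1) (2,1,1,1)
target (1,0,0,1) ∈ {PSO}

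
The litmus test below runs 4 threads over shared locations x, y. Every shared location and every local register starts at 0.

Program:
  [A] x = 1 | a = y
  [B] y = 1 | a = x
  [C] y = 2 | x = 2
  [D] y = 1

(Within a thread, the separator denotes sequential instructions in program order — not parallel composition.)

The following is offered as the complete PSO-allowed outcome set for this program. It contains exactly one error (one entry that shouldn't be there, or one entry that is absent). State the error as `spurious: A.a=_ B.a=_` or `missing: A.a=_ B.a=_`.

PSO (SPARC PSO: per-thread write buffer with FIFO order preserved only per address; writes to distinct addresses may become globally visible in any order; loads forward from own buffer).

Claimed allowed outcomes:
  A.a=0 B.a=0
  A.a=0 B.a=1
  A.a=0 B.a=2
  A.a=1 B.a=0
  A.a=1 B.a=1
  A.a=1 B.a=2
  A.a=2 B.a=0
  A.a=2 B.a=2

outcome vector order: (A.a,B.a)
PSO (9): 00, 01, 02, 10, 11, 12, 20, 21, 22
PSO∖claimed = {21}

missing: A.a=2 B.a=1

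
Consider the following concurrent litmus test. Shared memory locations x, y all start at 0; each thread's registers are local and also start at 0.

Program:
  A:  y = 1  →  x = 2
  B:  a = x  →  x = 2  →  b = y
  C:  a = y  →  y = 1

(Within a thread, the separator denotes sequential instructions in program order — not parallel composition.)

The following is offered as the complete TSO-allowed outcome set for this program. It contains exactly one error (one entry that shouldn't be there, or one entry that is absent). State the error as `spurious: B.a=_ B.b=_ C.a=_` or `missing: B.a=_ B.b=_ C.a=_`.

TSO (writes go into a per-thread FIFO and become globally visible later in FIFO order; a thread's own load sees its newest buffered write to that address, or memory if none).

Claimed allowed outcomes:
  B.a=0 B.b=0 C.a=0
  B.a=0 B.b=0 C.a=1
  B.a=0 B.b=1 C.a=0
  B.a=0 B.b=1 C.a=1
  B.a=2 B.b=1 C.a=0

missing: B.a=2 B.b=1 C.a=1

outcome vector order: (B.a,B.b,C.a)
[TSO] allowed = {<0 0 0> <0 0 1> <0 1 0> <0 1 1> <2 1 0> <2 1 1>}
TSO∖claimed = {<2 1 1>}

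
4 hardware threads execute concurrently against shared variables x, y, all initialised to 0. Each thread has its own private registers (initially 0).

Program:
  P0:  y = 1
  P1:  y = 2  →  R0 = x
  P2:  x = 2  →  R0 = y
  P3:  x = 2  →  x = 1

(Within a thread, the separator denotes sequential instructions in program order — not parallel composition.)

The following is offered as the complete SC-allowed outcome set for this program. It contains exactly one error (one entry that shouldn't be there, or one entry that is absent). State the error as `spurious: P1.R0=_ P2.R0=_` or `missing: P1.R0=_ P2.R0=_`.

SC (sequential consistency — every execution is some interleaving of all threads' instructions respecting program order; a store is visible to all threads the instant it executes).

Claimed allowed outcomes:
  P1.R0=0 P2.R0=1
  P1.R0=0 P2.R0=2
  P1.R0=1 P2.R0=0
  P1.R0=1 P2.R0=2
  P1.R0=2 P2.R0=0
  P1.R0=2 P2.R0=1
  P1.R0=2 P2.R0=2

outcome vector order: (P1.R0,P2.R0)
[SC] allowed = {0/1 0/2 1/0 1/1 1/2 2/0 2/1 2/2}
SC∖claimed = {1/1}

missing: P1.R0=1 P2.R0=1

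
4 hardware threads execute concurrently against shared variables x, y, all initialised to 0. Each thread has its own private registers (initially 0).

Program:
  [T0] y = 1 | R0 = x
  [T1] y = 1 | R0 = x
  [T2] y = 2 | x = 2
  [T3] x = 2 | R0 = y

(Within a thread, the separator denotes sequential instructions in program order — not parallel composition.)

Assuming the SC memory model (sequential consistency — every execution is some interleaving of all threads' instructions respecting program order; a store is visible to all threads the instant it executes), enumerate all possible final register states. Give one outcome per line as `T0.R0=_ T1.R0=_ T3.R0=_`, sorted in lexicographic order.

T0.R0=0 T1.R0=0 T3.R0=1
T0.R0=0 T1.R0=0 T3.R0=2
T0.R0=0 T1.R0=2 T3.R0=1
T0.R0=0 T1.R0=2 T3.R0=2
T0.R0=2 T1.R0=0 T3.R0=1
T0.R0=2 T1.R0=0 T3.R0=2
T0.R0=2 T1.R0=2 T3.R0=0
T0.R0=2 T1.R0=2 T3.R0=1
T0.R0=2 T1.R0=2 T3.R0=2

outcome vector order: (T0.R0,T1.R0,T3.R0)
|SC outcomes| = 9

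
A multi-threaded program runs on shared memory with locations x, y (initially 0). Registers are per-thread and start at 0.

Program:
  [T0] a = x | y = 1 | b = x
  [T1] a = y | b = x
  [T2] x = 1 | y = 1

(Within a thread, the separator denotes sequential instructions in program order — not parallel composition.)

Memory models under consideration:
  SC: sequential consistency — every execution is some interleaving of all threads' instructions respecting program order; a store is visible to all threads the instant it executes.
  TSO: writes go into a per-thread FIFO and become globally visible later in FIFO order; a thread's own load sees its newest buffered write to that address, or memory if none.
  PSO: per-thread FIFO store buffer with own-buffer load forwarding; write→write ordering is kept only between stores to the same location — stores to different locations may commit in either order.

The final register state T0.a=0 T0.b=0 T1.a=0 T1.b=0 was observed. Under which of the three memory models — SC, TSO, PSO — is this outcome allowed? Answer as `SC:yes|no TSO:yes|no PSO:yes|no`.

outcome vector order: (T0.a,T0.b,T1.a,T1.b)
under SC → 0/0/0/0; 0/0/0/1; 0/0/1/0; 0/0/1/1; 0/1/0/0; 0/1/0/1; 0/1/1/0; 0/1/1/1; 1/1/0/0; 1/1/0/1; 1/1/1/1
under TSO → 0/0/0/0; 0/0/0/1; 0/0/1/0; 0/0/1/1; 0/1/0/0; 0/1/0/1; 0/1/1/0; 0/1/1/1; 1/1/0/0; 1/1/0/1; 1/1/1/1
under PSO → 0/0/0/0; 0/0/0/1; 0/0/1/0; 0/0/1/1; 0/1/0/0; 0/1/0/1; 0/1/1/0; 0/1/1/1; 1/1/0/0; 1/1/0/1; 1/1/1/0; 1/1/1/1
target 0/0/0/0 ∈ {SC,TSO,PSO}

SC:yes TSO:yes PSO:yes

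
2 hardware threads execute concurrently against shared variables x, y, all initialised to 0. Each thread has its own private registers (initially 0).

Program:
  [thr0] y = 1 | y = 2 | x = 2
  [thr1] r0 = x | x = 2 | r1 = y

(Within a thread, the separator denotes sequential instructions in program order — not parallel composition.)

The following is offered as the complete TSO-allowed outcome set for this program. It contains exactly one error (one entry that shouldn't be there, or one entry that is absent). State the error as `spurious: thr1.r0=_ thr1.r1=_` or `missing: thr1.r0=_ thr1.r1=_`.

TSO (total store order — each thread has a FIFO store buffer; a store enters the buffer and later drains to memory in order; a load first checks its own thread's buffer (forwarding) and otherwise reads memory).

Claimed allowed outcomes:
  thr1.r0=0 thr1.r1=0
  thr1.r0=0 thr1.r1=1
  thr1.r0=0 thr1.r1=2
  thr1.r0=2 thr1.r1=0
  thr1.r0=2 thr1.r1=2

spurious: thr1.r0=2 thr1.r1=0

outcome vector order: (thr1.r0,thr1.r1)
TSO: 4 outcomes — {<0 0>, <0 1>, <0 2>, <2 2>}
claimed∖TSO = {<2 0>}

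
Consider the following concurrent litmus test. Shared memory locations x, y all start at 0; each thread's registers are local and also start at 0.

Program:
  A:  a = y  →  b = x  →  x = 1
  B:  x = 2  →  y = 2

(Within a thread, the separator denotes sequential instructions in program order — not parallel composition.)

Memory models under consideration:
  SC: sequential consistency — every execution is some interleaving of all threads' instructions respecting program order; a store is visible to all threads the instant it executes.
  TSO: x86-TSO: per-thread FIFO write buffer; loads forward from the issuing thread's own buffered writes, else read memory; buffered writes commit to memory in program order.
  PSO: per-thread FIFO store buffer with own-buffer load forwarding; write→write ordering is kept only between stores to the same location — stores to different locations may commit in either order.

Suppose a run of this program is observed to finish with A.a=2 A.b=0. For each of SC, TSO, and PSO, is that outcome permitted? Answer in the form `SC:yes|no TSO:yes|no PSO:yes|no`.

SC:no TSO:no PSO:yes

outcome vector order: (A.a,A.b)
SC: 3 outcomes — {<0 0> <0 2> <2 2>}
TSO: 3 outcomes — {<0 0> <0 2> <2 2>}
PSO: 4 outcomes — {<0 0> <0 2> <2 0> <2 2>}
target <2 0> ∈ {PSO}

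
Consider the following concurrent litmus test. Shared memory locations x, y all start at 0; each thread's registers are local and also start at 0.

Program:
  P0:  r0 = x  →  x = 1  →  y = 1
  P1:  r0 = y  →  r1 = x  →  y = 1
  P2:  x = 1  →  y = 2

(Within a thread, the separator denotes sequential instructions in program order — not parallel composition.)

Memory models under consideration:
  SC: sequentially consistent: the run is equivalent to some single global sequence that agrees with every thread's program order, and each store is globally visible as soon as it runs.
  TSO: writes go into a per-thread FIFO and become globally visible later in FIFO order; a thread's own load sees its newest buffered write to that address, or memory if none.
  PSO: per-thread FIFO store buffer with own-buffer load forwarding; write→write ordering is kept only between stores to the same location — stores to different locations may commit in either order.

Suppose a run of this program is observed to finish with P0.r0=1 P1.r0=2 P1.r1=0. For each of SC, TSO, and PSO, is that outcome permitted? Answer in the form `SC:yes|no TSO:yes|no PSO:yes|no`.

outcome vector order: (P0.r0,P1.r0,P1.r1)
[SC] allowed = {000; 001; 011; 021; 100; 101; 111; 121}
[TSO] allowed = {000; 001; 011; 021; 100; 101; 111; 121}
[PSO] allowed = {000; 001; 010; 011; 020; 021; 100; 101; 111; 120; 121}
target 120 ∈ {PSO}

SC:no TSO:no PSO:yes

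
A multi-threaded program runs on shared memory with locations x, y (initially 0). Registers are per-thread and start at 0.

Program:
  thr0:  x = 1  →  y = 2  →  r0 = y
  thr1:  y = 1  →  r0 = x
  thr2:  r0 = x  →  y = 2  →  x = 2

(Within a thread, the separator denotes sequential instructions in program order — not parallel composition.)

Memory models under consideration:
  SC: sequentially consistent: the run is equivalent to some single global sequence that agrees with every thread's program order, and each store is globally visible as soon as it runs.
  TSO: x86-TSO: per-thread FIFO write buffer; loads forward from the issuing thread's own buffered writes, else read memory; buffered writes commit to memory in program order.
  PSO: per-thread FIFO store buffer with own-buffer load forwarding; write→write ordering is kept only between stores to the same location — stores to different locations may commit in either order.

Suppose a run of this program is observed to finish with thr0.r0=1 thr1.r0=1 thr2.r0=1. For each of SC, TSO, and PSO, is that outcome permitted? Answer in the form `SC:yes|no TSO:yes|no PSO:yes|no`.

outcome vector order: (thr0.r0,thr1.r0,thr2.r0)
SC: 10 outcomes — {1/1/0 1/1/1 1/2/0 1/2/1 2/0/0 2/0/1 2/1/0 2/1/1 2/2/0 2/2/1}
TSO: 12 outcomes — {1/0/0 1/0/1 1/1/0 1/1/1 1/2/0 1/2/1 2/0/0 2/0/1 2/1/0 2/1/1 2/2/0 2/2/1}
PSO: 12 outcomes — {1/0/0 1/0/1 1/1/0 1/1/1 1/2/0 1/2/1 2/0/0 2/0/1 2/1/0 2/1/1 2/2/0 2/2/1}
target 1/1/1 ∈ {SC,TSO,PSO}

SC:yes TSO:yes PSO:yes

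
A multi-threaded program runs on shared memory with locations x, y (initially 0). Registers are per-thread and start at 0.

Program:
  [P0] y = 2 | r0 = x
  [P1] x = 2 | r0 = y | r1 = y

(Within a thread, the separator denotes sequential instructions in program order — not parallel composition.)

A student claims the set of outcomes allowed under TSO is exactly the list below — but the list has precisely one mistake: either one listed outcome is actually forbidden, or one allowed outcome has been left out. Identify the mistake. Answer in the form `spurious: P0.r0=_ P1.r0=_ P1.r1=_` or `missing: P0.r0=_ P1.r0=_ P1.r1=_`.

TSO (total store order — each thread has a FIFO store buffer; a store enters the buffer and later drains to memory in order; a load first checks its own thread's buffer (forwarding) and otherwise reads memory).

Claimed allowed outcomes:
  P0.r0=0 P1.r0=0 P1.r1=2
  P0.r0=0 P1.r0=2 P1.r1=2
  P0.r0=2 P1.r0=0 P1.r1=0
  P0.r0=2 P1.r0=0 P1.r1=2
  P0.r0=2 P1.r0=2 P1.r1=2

missing: P0.r0=0 P1.r0=0 P1.r1=0

outcome vector order: (P0.r0,P1.r0,P1.r1)
under TSO → <0 0 0> <0 0 2> <0 2 2> <2 0 0> <2 0 2> <2 2 2>
TSO∖claimed = {<0 0 0>}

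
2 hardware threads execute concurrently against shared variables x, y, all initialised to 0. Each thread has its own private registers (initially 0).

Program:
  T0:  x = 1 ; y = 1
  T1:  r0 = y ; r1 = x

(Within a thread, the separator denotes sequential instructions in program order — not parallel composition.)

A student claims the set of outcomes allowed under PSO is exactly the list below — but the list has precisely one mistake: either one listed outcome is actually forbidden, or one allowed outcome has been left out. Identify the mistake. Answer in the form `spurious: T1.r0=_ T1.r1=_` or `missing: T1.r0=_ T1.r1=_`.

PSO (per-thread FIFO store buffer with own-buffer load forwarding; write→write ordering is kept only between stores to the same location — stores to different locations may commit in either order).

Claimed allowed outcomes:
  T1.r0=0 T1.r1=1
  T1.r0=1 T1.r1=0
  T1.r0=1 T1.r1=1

missing: T1.r0=0 T1.r1=0

outcome vector order: (T1.r0,T1.r1)
PSO: 4 outcomes — {(0,0); (0,1); (1,0); (1,1)}
PSO∖claimed = {(0,0)}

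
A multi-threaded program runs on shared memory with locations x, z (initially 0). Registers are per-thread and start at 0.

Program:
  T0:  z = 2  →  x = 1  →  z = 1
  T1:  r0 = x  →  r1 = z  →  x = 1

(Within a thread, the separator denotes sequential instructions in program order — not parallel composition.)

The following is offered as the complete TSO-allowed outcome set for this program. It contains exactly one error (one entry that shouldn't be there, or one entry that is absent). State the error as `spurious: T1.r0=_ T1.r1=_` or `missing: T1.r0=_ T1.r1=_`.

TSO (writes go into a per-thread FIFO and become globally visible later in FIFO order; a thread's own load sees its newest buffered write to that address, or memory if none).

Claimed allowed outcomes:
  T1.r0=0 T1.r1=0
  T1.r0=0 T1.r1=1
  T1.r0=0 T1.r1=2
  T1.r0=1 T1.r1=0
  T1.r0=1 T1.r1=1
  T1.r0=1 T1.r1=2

spurious: T1.r0=1 T1.r1=0

outcome vector order: (T1.r0,T1.r1)
TSO: 5 outcomes — {0/0; 0/1; 0/2; 1/1; 1/2}
claimed∖TSO = {1/0}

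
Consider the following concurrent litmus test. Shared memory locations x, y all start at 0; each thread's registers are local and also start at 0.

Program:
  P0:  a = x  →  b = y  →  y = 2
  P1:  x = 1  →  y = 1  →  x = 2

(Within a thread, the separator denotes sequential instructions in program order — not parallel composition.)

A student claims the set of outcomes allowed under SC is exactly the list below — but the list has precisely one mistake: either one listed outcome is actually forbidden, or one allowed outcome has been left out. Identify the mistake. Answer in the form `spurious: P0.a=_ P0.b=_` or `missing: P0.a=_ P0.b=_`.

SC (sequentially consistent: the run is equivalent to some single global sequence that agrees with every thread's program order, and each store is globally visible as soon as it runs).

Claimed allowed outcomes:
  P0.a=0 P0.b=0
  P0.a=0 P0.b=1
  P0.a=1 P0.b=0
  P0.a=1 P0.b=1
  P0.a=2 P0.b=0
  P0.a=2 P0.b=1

outcome vector order: (P0.a,P0.b)
under SC → 0/0 0/1 1/0 1/1 2/1
claimed∖SC = {2/0}

spurious: P0.a=2 P0.b=0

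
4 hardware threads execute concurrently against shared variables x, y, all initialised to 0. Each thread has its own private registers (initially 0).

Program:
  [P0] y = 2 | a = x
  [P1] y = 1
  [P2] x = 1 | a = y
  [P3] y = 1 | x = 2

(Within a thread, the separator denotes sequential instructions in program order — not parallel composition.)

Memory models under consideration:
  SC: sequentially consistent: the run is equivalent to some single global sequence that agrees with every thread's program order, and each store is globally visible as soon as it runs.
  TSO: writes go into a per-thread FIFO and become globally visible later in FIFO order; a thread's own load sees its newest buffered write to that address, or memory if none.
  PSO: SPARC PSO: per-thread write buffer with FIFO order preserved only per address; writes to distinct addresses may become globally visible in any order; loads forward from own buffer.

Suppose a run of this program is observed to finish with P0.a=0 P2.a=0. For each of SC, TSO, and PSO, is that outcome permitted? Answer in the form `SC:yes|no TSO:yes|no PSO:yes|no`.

outcome vector order: (P0.a,P2.a)
SC: 8 outcomes — {<0 1> <0 2> <1 0> <1 1> <1 2> <2 0> <2 1> <2 2>}
TSO: 9 outcomes — {<0 0> <0 1> <0 2> <1 0> <1 1> <1 2> <2 0> <2 1> <2 2>}
PSO: 9 outcomes — {<0 0> <0 1> <0 2> <1 0> <1 1> <1 2> <2 0> <2 1> <2 2>}
target <0 0> ∈ {TSO,PSO}

SC:no TSO:yes PSO:yes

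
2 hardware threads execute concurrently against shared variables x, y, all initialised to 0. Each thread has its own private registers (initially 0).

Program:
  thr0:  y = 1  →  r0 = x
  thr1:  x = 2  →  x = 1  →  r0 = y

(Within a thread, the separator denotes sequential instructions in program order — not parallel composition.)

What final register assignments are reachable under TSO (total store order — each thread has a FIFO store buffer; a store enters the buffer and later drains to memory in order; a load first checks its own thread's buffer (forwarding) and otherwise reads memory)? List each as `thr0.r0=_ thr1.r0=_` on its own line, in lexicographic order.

outcome vector order: (thr0.r0,thr1.r0)
|TSO outcomes| = 6

thr0.r0=0 thr1.r0=0
thr0.r0=0 thr1.r0=1
thr0.r0=1 thr1.r0=0
thr0.r0=1 thr1.r0=1
thr0.r0=2 thr1.r0=0
thr0.r0=2 thr1.r0=1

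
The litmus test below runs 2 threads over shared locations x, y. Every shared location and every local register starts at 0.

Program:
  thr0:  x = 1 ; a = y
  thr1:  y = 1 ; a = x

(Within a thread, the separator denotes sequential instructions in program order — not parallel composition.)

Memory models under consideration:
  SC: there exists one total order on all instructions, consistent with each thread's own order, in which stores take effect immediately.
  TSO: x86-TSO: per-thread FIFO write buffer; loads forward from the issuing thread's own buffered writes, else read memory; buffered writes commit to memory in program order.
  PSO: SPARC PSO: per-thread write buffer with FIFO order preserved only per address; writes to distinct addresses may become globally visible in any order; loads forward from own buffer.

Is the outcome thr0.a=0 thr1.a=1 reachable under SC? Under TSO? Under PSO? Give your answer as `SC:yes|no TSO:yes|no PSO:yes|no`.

outcome vector order: (thr0.a,thr1.a)
[SC] allowed = {01; 10; 11}
[TSO] allowed = {00; 01; 10; 11}
[PSO] allowed = {00; 01; 10; 11}
target 01 ∈ {SC,TSO,PSO}

SC:yes TSO:yes PSO:yes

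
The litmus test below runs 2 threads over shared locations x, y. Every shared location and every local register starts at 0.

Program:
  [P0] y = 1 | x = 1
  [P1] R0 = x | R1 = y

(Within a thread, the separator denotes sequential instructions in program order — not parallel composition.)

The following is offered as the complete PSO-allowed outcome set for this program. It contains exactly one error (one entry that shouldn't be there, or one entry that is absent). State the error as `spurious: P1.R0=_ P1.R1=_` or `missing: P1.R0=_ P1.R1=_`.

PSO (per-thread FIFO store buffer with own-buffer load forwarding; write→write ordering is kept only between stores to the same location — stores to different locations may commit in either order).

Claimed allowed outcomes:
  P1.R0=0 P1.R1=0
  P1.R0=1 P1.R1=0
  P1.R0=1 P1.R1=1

missing: P1.R0=0 P1.R1=1

outcome vector order: (P1.R0,P1.R1)
[PSO] allowed = {(0,0), (0,1), (1,0), (1,1)}
PSO∖claimed = {(0,1)}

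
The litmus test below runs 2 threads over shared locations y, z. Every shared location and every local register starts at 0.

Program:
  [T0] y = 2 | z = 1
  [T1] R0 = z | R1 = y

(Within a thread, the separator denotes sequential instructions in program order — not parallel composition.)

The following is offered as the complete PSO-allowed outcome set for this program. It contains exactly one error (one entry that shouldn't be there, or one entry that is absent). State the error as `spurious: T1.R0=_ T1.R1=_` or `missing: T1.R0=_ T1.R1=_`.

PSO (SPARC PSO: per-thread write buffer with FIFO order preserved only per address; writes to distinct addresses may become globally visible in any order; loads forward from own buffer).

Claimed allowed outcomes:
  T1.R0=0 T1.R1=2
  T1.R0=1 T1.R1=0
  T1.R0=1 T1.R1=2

missing: T1.R0=0 T1.R1=0

outcome vector order: (T1.R0,T1.R1)
[PSO] allowed = {0/0 0/2 1/0 1/2}
PSO∖claimed = {0/0}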